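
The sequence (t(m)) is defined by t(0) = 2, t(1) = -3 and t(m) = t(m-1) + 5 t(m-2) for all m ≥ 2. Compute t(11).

9047

t(2) = (-3) + 5*2 = 7
t(3) = 7 + 5*(-3) = -8
t(4) = (-8) + 5*7 = 27
t(5) = 27 + 5*(-8) = -13
t(6) = (-13) + 5*27 = 122
t(7) = 122 + 5*(-13) = 57
t(8) = 57 + 5*122 = 667
t(9) = 667 + 5*57 = 952
t(10) = 952 + 5*667 = 4287
t(11) = 4287 + 5*952 = 9047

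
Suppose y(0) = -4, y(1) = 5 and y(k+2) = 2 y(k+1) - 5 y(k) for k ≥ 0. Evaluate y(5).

-335

y(2) = 2·5 - 5·(-4) = 30
y(3) = 2·30 - 5·5 = 35
y(4) = 2·35 - 5·30 = -80
y(5) = 2·(-80) - 5·35 = -335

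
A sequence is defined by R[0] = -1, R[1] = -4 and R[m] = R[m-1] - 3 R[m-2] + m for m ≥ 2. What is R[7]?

14

R[2] = (-4) - 3*(-1) + 2 = 1
R[3] = 1 - 3*(-4) + 3 = 16
R[4] = 16 - 3*1 + 4 = 17
R[5] = 17 - 3*16 + 5 = -26
R[6] = (-26) - 3*17 + 6 = -71
R[7] = (-71) - 3*(-26) + 7 = 14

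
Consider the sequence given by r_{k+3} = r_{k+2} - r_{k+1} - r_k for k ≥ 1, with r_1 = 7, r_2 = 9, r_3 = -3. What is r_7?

41

r_4 = (-3) - 9 - 7 = -19
r_5 = (-19) - (-3) - 9 = -25
r_6 = (-25) - (-19) - (-3) = -3
r_7 = (-3) - (-25) - (-19) = 41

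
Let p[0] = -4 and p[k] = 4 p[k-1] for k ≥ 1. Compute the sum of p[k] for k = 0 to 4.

p[1] = 4(-4) = -16
p[2] = 4(-16) = -64
p[3] = 4(-64) = -256
p[4] = 4(-256) = -1024
Sum = (-4) + (-16) + (-64) + (-256) + (-1024) = -1364

-1364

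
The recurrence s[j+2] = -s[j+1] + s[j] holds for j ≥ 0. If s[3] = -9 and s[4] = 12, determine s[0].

Rearranging, s[j-2] = s[j] + s[j-1].
s[2] = 12 + (-9) = 3
s[1] = -9 + 3 = -6
s[0] = 3 + (-6) = -3

-3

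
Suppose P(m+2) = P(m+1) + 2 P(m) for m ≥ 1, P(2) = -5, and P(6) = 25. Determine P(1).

Let P(1) = v.
P(3) = -5 + 2v
P(4) = -15 + 2v
P(5) = -25 + 6v
P(6) = -55 + 10v
So -55 + 10v = 25, giving v = 8.

8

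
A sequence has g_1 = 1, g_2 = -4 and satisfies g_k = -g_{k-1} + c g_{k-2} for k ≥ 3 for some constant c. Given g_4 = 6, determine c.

g_3 = 4 + c
g_4 = -4 - 5c
So -4 - 5c = 6, giving c = -2.

-2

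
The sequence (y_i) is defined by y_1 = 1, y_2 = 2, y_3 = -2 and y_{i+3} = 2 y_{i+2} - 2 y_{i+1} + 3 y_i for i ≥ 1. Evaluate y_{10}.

-13

y_4 = 2·(-2) - 2·2 + 3·1 = -5
y_5 = 2·(-5) - 2·(-2) + 3·2 = 0
y_6 = 2·0 - 2·(-5) + 3·(-2) = 4
y_7 = 2·4 - 2·0 + 3·(-5) = -7
y_8 = 2·(-7) - 2·4 + 3·0 = -22
y_9 = 2·(-22) - 2·(-7) + 3·4 = -18
y_{10} = 2·(-18) - 2·(-22) + 3·(-7) = -13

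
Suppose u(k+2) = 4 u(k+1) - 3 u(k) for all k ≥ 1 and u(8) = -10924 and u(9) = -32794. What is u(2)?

-4

Rearranging, u(k-2) = (u(k) - 4 u(k-1)) / -3.
u(7) = (-32794 - 4(-10924)) / -3 = 10902/-3 = -3634
u(6) = (-10924 - 4(-3634)) / -3 = 3612/-3 = -1204
u(5) = (-3634 - 4(-1204)) / -3 = 1182/-3 = -394
u(4) = (-1204 - 4(-394)) / -3 = 372/-3 = -124
u(3) = (-394 - 4(-124)) / -3 = 102/-3 = -34
u(2) = (-124 - 4(-34)) / -3 = 12/-3 = -4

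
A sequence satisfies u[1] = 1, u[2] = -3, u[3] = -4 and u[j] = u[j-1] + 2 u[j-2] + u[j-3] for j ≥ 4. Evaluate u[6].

-42

u[4] = (-4) + 2·(-3) + 1 = -9
u[5] = (-9) + 2·(-4) + (-3) = -20
u[6] = (-20) + 2·(-9) + (-4) = -42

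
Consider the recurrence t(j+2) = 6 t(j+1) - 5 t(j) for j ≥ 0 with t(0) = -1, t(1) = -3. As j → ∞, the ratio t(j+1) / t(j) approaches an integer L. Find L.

The characteristic equation is r^2 - 6r + 5 = 0, which factors as (r - 5)(r - 1) = 0.
So the roots are 5 and 1. Since |5| > |1| and the coefficient of 5^j is non-zero, the ratio tends to 5.

5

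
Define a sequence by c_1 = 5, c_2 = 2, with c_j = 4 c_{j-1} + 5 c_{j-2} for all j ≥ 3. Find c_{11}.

11393233

c_3 = 4·2 + 5·5 = 33
c_4 = 4·33 + 5·2 = 142
c_5 = 4·142 + 5·33 = 733
c_6 = 4·733 + 5·142 = 3642
c_7 = 4·3642 + 5·733 = 18233
c_8 = 4·18233 + 5·3642 = 91142
c_9 = 4·91142 + 5·18233 = 455733
c_{10} = 4·455733 + 5·91142 = 2278642
c_{11} = 4·2278642 + 5·455733 = 11393233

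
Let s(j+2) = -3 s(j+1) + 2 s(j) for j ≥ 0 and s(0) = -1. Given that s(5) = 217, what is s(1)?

1

Let s(1) = y.
s(2) = -2 - 3y
s(3) = 6 + 11y
s(4) = -22 - 39y
s(5) = 78 + 139y
So 78 + 139y = 217, giving y = 1.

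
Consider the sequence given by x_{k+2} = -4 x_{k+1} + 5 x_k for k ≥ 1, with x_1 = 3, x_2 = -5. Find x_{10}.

-2604165

x_3 = -4·(-5) + 5·3 = 35
x_4 = -4·35 + 5·(-5) = -165
x_5 = -4·(-165) + 5·35 = 835
x_6 = -4·835 + 5·(-165) = -4165
x_7 = -4·(-4165) + 5·835 = 20835
x_8 = -4·20835 + 5·(-4165) = -104165
x_9 = -4·(-104165) + 5·20835 = 520835
x_{10} = -4·520835 + 5·(-104165) = -2604165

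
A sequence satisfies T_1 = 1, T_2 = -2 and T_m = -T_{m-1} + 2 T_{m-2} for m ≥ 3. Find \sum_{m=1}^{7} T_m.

T_3 = -(-2) + 2(1) = 4
T_4 = -4 + 2(-2) = -8
T_5 = -(-8) + 2(4) = 16
T_6 = -16 + 2(-8) = -32
T_7 = -(-32) + 2(16) = 64
Sum = 1 + (-2) + 4 + (-8) + 16 + (-32) + 64 = 43

43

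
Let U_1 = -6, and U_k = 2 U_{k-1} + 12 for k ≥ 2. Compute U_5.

U_2 = 2(-6) + 12 = 0
U_3 = 2(0) + 12 = 12
U_4 = 2(12) + 12 = 36
U_5 = 2(36) + 12 = 84

84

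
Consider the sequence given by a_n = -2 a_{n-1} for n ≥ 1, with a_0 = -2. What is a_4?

a_1 = -2(-2) = 4
a_2 = -2(4) = -8
a_3 = -2(-8) = 16
a_4 = -2(16) = -32

-32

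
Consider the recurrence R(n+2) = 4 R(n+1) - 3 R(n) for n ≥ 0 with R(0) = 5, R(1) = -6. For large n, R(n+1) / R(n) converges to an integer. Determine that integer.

The characteristic equation is r^2 - 4r + 3 = 0, which factors as (r - 3)(r - 1) = 0.
So the roots are 3 and 1. Since |3| > |1| and the coefficient of 3^n is non-zero, the ratio tends to 3.

3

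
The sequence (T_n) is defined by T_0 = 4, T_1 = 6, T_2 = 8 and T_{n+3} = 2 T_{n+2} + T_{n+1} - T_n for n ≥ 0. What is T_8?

T_3 = 2(8) + 6 - 4 = 18
T_4 = 2(18) + 8 - 6 = 38
T_5 = 2(38) + 18 - 8 = 86
T_6 = 2(86) + 38 - 18 = 192
T_7 = 2(192) + 86 - 38 = 432
T_8 = 2(432) + 192 - 86 = 970

970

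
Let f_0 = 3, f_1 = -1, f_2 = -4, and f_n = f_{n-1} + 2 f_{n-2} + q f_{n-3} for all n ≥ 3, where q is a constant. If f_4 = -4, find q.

f_3 = -6 + 3q
f_4 = -14 + 2q
So -14 + 2q = -4, giving q = 5.

5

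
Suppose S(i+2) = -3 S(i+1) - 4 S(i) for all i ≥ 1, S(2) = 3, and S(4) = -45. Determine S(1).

Let S(1) = v.
S(3) = -9 - 4v
S(4) = 15 + 12v
So 15 + 12v = -45, giving v = -5.

-5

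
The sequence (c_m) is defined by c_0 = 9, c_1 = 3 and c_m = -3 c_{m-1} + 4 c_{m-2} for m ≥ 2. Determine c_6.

c_2 = -3*3 + 4*9 = 27
c_3 = -3*27 + 4*3 = -69
c_4 = -3*(-69) + 4*27 = 315
c_5 = -3*315 + 4*(-69) = -1221
c_6 = -3*(-1221) + 4*315 = 4923

4923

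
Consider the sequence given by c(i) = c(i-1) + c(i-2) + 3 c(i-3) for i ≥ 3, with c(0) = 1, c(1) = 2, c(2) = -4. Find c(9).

-34

c(3) = (-4) + 2 + 3(1) = 1
c(4) = 1 + (-4) + 3(2) = 3
c(5) = 3 + 1 + 3(-4) = -8
c(6) = (-8) + 3 + 3(1) = -2
c(7) = (-2) + (-8) + 3(3) = -1
c(8) = (-1) + (-2) + 3(-8) = -27
c(9) = (-27) + (-1) + 3(-2) = -34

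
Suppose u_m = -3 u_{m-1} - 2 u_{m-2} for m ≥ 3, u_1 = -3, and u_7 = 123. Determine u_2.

1

Let u_2 = y.
u_3 = 6 - 3y
u_4 = -18 + 7y
u_5 = 42 - 15y
u_6 = -90 + 31y
u_7 = 186 - 63y
So 186 - 63y = 123, giving y = 1.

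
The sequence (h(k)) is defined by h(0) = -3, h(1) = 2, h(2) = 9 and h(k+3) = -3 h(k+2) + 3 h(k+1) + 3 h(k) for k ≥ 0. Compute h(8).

h(3) = -3·9 + 3·2 + 3·(-3) = -30
h(4) = -3·(-30) + 3·9 + 3·2 = 123
h(5) = -3·123 + 3·(-30) + 3·9 = -432
h(6) = -3·(-432) + 3·123 + 3·(-30) = 1575
h(7) = -3·1575 + 3·(-432) + 3·123 = -5652
h(8) = -3·(-5652) + 3·1575 + 3·(-432) = 20385

20385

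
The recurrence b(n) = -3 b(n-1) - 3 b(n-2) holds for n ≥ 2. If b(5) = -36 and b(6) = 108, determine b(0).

Rearranging, b(n-2) = (b(n) + 3 b(n-1)) / -3.
b(4) = (108 + 3(-36)) / -3 = 0/-3 = 0
b(3) = (-36 + 3(0)) / -3 = -36/-3 = 12
b(2) = (0 + 3(12)) / -3 = 36/-3 = -12
b(1) = (12 + 3(-12)) / -3 = -24/-3 = 8
b(0) = (-12 + 3(8)) / -3 = 12/-3 = -4

-4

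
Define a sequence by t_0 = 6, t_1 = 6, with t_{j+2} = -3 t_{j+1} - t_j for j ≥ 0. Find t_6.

-1194

t_2 = -3*6 - 6 = -24
t_3 = -3*(-24) - 6 = 66
t_4 = -3*66 - (-24) = -174
t_5 = -3*(-174) - 66 = 456
t_6 = -3*456 - (-174) = -1194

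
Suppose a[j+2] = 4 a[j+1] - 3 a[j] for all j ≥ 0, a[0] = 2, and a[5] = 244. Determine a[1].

4

Let a[1] = v.
a[2] = -6 + 4v
a[3] = -24 + 13v
a[4] = -78 + 40v
a[5] = -240 + 121v
So -240 + 121v = 244, giving v = 4.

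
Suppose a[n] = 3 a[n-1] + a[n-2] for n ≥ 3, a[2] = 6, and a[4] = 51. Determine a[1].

-3

Let a[1] = x.
a[3] = 18 + x
a[4] = 60 + 3x
So 60 + 3x = 51, giving x = -3.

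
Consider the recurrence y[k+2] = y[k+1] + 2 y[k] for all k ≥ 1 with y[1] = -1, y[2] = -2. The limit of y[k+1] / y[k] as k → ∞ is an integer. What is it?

The characteristic equation is r^2 - r - 2 = 0, which factors as (r - 2)(r + 1) = 0.
So the roots are 2 and -1. Since |2| > |-1| and the coefficient of 2^k is non-zero, the ratio tends to 2.

2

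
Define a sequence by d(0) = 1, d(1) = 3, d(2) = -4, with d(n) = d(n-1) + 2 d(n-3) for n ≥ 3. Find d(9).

d(3) = (-4) + 2*1 = -2
d(4) = (-2) + 2*3 = 4
d(5) = 4 + 2*(-4) = -4
d(6) = (-4) + 2*(-2) = -8
d(7) = (-8) + 2*4 = 0
d(8) = 0 + 2*(-4) = -8
d(9) = (-8) + 2*(-8) = -24

-24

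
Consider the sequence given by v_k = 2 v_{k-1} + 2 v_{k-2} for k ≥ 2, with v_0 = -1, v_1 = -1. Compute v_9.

-4240

v_2 = 2·(-1) + 2·(-1) = -4
v_3 = 2·(-4) + 2·(-1) = -10
v_4 = 2·(-10) + 2·(-4) = -28
v_5 = 2·(-28) + 2·(-10) = -76
v_6 = 2·(-76) + 2·(-28) = -208
v_7 = 2·(-208) + 2·(-76) = -568
v_8 = 2·(-568) + 2·(-208) = -1552
v_9 = 2·(-1552) + 2·(-568) = -4240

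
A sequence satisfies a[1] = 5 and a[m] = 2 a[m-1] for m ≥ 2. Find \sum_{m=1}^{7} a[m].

635

a[2] = 2·5 = 10
a[3] = 2·10 = 20
a[4] = 2·20 = 40
a[5] = 2·40 = 80
a[6] = 2·80 = 160
a[7] = 2·160 = 320
Sum = 5 + 10 + 20 + 40 + 80 + 160 + 320 = 635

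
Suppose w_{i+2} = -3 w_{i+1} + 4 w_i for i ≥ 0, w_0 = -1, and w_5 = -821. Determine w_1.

Let w_1 = x.
w_2 = -4 - 3x
w_3 = 12 + 13x
w_4 = -52 - 51x
w_5 = 204 + 205x
So 204 + 205x = -821, giving x = -5.

-5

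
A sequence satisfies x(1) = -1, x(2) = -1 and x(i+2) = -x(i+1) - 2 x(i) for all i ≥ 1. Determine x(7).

x(3) = -(-1) - 2*(-1) = 3
x(4) = -3 - 2*(-1) = -1
x(5) = -(-1) - 2*3 = -5
x(6) = -(-5) - 2*(-1) = 7
x(7) = -7 - 2*(-5) = 3

3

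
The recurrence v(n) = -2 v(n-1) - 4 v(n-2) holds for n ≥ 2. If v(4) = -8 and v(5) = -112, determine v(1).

Rearranging, v(n-2) = (v(n) + 2 v(n-1)) / -4.
v(3) = (-112 + 2*(-8)) / -4 = -128/-4 = 32
v(2) = (-8 + 2*32) / -4 = 56/-4 = -14
v(1) = (32 + 2*(-14)) / -4 = 4/-4 = -1

-1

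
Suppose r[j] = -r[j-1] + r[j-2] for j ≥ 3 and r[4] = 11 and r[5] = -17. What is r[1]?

Rearranging, r[j-2] = r[j] + r[j-1].
r[3] = -17 + 11 = -6
r[2] = 11 + (-6) = 5
r[1] = -6 + 5 = -1

-1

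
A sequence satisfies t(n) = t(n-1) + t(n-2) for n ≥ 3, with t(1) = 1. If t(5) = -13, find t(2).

-5

Let t(2) = z.
t(3) = 1 + z
t(4) = 1 + 2z
t(5) = 2 + 3z
So 2 + 3z = -13, giving z = -5.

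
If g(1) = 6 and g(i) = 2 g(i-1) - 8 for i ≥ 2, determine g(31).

The fixed point is -8/(1 - 2) = 8, so g(i) - 8 = 2(g(i-1) - 8).
Hence g(i) = -2·2^{i-1} + 8.
g(31) = -2·2^{30} + 8 = -2·1073741824 + 8 = -2147483640.

-2147483640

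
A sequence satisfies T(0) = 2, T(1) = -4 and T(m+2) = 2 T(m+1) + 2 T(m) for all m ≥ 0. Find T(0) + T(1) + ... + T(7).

-1310

T(2) = 2·(-4) + 2·2 = -4
T(3) = 2·(-4) + 2·(-4) = -16
T(4) = 2·(-16) + 2·(-4) = -40
T(5) = 2·(-40) + 2·(-16) = -112
T(6) = 2·(-112) + 2·(-40) = -304
T(7) = 2·(-304) + 2·(-112) = -832
Sum = 2 + (-4) + (-4) + (-16) + (-40) + (-112) + (-304) + (-832) = -1310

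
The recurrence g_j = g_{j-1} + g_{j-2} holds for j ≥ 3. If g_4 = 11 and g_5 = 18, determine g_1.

Rearranging, g_{j-2} = g_j - g_{j-1}.
g_3 = 18 - 11 = 7
g_2 = 11 - 7 = 4
g_1 = 7 - 4 = 3

3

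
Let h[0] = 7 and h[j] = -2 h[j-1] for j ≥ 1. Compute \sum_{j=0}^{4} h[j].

77

h[1] = -2*7 = -14
h[2] = -2*(-14) = 28
h[3] = -2*28 = -56
h[4] = -2*(-56) = 112
Sum = 7 + (-14) + 28 + (-56) + 112 = 77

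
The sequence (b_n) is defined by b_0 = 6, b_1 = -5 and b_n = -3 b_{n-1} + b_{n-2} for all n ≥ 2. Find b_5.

-743

b_2 = -3(-5) + 6 = 21
b_3 = -3(21) + (-5) = -68
b_4 = -3(-68) + 21 = 225
b_5 = -3(225) + (-68) = -743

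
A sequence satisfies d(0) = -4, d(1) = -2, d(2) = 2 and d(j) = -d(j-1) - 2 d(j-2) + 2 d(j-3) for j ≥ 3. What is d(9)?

d(3) = -2 - 2(-2) + 2(-4) = -6
d(4) = -(-6) - 2(2) + 2(-2) = -2
d(5) = -(-2) - 2(-6) + 2(2) = 18
d(6) = -18 - 2(-2) + 2(-6) = -26
d(7) = -(-26) - 2(18) + 2(-2) = -14
d(8) = -(-14) - 2(-26) + 2(18) = 102
d(9) = -102 - 2(-14) + 2(-26) = -126

-126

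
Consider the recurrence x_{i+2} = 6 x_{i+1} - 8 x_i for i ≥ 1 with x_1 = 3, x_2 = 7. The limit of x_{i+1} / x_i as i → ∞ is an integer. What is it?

The characteristic equation is r^2 - 6r + 8 = 0, which factors as (r - 4)(r - 2) = 0.
So the roots are 4 and 2. Since |4| > |2| and the coefficient of 4^i is non-zero, the ratio tends to 4.

4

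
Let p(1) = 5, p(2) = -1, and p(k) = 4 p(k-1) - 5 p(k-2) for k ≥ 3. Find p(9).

1061

p(3) = 4*(-1) - 5*5 = -29
p(4) = 4*(-29) - 5*(-1) = -111
p(5) = 4*(-111) - 5*(-29) = -299
p(6) = 4*(-299) - 5*(-111) = -641
p(7) = 4*(-641) - 5*(-299) = -1069
p(8) = 4*(-1069) - 5*(-641) = -1071
p(9) = 4*(-1071) - 5*(-1069) = 1061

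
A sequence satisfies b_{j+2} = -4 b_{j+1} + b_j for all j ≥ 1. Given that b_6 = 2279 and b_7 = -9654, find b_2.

7

Rearranging, b_{j-2} = b_j + 4 b_{j-1}.
b_5 = -9654 + 4·2279 = -538
b_4 = 2279 + 4·(-538) = 127
b_3 = -538 + 4·127 = -30
b_2 = 127 + 4·(-30) = 7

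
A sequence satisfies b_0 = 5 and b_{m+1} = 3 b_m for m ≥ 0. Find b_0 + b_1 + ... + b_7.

b_1 = 3·5 = 15
b_2 = 3·15 = 45
b_3 = 3·45 = 135
b_4 = 3·135 = 405
b_5 = 3·405 = 1215
b_6 = 3·1215 = 3645
b_7 = 3·3645 = 10935
Sum = 5 + 15 + 45 + 135 + 405 + 1215 + 3645 + 10935 = 16400

16400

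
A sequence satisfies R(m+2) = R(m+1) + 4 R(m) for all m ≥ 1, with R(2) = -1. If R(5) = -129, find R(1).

-6

Let R(1) = z.
R(3) = -1 + 4z
R(4) = -5 + 4z
R(5) = -9 + 20z
So -9 + 20z = -129, giving z = -6.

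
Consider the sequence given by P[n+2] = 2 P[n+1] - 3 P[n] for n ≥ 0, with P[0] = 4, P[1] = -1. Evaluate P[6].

P[2] = 2·(-1) - 3·4 = -14
P[3] = 2·(-14) - 3·(-1) = -25
P[4] = 2·(-25) - 3·(-14) = -8
P[5] = 2·(-8) - 3·(-25) = 59
P[6] = 2·59 - 3·(-8) = 142

142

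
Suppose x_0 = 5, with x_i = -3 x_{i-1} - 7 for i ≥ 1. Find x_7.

-14764

x_1 = -3·5 - 7 = -22
x_2 = -3·(-22) - 7 = 59
x_3 = -3·59 - 7 = -184
x_4 = -3·(-184) - 7 = 545
x_5 = -3·545 - 7 = -1642
x_6 = -3·(-1642) - 7 = 4919
x_7 = -3·4919 - 7 = -14764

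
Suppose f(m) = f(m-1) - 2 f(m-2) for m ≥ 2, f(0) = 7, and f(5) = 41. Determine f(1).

Let f(1) = v.
f(2) = -14 + v
f(3) = -14 - v
f(4) = 14 - 3v
f(5) = 42 - v
So 42 - v = 41, giving v = 1.

1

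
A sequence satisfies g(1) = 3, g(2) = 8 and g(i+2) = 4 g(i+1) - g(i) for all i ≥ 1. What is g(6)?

g(3) = 4·8 - 3 = 29
g(4) = 4·29 - 8 = 108
g(5) = 4·108 - 29 = 403
g(6) = 4·403 - 108 = 1504

1504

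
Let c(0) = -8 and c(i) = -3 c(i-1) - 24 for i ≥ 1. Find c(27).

15251194969968

The fixed point is -24/(1 + 3) = -6, so c(i) + 6 = -3(c(i-1) + 6).
Hence c(i) = -2·(-3)^i - 6.
c(27) = -2·(-3)^{27} - 6 = -2·-7625597484987 - 6 = 15251194969968.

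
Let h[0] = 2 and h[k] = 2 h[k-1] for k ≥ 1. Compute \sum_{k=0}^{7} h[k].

510

h[1] = 2(2) = 4
h[2] = 2(4) = 8
h[3] = 2(8) = 16
h[4] = 2(16) = 32
h[5] = 2(32) = 64
h[6] = 2(64) = 128
h[7] = 2(128) = 256
Sum = 2 + 4 + 8 + 16 + 32 + 64 + 128 + 256 = 510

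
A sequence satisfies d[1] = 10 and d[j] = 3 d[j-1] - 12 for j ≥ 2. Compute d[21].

The fixed point is -12/(1 - 3) = 6, so d[j] - 6 = 3(d[j-1] - 6).
Hence d[j] = 4·3^{j-1} + 6.
d[21] = 4·3^{20} + 6 = 4·3486784401 + 6 = 13947137610.

13947137610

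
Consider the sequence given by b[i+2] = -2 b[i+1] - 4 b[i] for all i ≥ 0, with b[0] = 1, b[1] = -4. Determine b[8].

256

b[2] = -2·(-4) - 4·1 = 4
b[3] = -2·4 - 4·(-4) = 8
b[4] = -2·8 - 4·4 = -32
b[5] = -2·(-32) - 4·8 = 32
b[6] = -2·32 - 4·(-32) = 64
b[7] = -2·64 - 4·32 = -256
b[8] = -2·(-256) - 4·64 = 256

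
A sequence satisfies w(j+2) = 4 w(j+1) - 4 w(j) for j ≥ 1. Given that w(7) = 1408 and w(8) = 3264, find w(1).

1

Rearranging, w(j-2) = (w(j) - 4 w(j-1)) / -4.
w(6) = (3264 - 4(1408)) / -4 = -2368/-4 = 592
w(5) = (1408 - 4(592)) / -4 = -960/-4 = 240
w(4) = (592 - 4(240)) / -4 = -368/-4 = 92
w(3) = (240 - 4(92)) / -4 = -128/-4 = 32
w(2) = (92 - 4(32)) / -4 = -36/-4 = 9
w(1) = (32 - 4(9)) / -4 = -4/-4 = 1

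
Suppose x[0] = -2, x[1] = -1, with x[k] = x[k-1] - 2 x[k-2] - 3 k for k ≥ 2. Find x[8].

x[2] = (-1) - 2·(-2) - 6 = -3
x[3] = (-3) - 2·(-1) - 9 = -10
x[4] = (-10) - 2·(-3) - 12 = -16
x[5] = (-16) - 2·(-10) - 15 = -11
x[6] = (-11) - 2·(-16) - 18 = 3
x[7] = 3 - 2·(-11) - 21 = 4
x[8] = 4 - 2·3 - 24 = -26

-26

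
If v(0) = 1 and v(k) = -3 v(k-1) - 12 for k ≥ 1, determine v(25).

The fixed point is -12/(1 + 3) = -3, so v(k) + 3 = -3(v(k-1) + 3).
Hence v(k) = 4·(-3)^k - 3.
v(25) = 4·(-3)^{25} - 3 = 4·-847288609443 - 3 = -3389154437775.

-3389154437775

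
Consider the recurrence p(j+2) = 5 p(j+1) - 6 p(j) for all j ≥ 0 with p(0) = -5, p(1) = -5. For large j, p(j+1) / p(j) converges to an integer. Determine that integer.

3

The characteristic equation is r^2 - 5r + 6 = 0, which factors as (r - 3)(r - 2) = 0.
So the roots are 3 and 2. Since |3| > |2| and the coefficient of 3^j is non-zero, the ratio tends to 3.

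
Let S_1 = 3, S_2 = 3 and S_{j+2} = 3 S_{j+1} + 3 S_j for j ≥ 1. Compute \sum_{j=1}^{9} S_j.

S_3 = 3(3) + 3(3) = 18
S_4 = 3(18) + 3(3) = 63
S_5 = 3(63) + 3(18) = 243
S_6 = 3(243) + 3(63) = 918
S_7 = 3(918) + 3(243) = 3483
S_8 = 3(3483) + 3(918) = 13203
S_9 = 3(13203) + 3(3483) = 50058
Sum = 3 + 3 + 18 + 63 + 243 + 918 + 3483 + 13203 + 50058 = 67992

67992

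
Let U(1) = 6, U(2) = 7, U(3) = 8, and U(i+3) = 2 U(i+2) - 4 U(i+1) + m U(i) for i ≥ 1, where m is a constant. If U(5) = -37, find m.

1

U(4) = -12 + 6m
U(5) = -56 + 19m
So -56 + 19m = -37, giving m = 1.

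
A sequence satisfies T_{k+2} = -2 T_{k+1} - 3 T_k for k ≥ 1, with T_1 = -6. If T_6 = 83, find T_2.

-1

Let T_2 = v.
T_3 = 18 - 2v
T_4 = -36 + v
T_5 = 18 + 4v
T_6 = 72 - 11v
So 72 - 11v = 83, giving v = -1.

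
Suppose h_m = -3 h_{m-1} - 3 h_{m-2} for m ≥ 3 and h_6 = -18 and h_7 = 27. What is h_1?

-1

Rearranging, h_{m-2} = (h_m + 3 h_{m-1}) / -3.
h_5 = (27 + 3*(-18)) / -3 = -27/-3 = 9
h_4 = (-18 + 3*9) / -3 = 9/-3 = -3
h_3 = (9 + 3*(-3)) / -3 = 0/-3 = 0
h_2 = (-3 + 3*0) / -3 = -3/-3 = 1
h_1 = (0 + 3*1) / -3 = 3/-3 = -1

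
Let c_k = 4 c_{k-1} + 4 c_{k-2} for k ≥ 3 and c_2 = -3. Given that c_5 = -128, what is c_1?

Let c_1 = z.
c_3 = -12 + 4z
c_4 = -60 + 16z
c_5 = -288 + 80z
So -288 + 80z = -128, giving z = 2.

2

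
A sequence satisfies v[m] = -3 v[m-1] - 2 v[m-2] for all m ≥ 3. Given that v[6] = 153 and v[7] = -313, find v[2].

Rearranging, v[m-2] = (v[m] + 3 v[m-1]) / -2.
v[5] = (-313 + 3·153) / -2 = 146/-2 = -73
v[4] = (153 + 3·(-73)) / -2 = -66/-2 = 33
v[3] = (-73 + 3·33) / -2 = 26/-2 = -13
v[2] = (33 + 3·(-13)) / -2 = -6/-2 = 3

3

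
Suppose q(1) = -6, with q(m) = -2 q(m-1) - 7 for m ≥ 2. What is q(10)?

q(2) = -2*(-6) - 7 = 5
q(3) = -2*5 - 7 = -17
q(4) = -2*(-17) - 7 = 27
q(5) = -2*27 - 7 = -61
q(6) = -2*(-61) - 7 = 115
q(7) = -2*115 - 7 = -237
q(8) = -2*(-237) - 7 = 467
q(9) = -2*467 - 7 = -941
q(10) = -2*(-941) - 7 = 1875

1875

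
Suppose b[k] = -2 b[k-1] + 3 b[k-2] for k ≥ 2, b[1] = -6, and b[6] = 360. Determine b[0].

-4

Let b[0] = z.
b[2] = 12 + 3z
b[3] = -42 - 6z
b[4] = 120 + 21z
b[5] = -366 - 60z
b[6] = 1092 + 183z
So 1092 + 183z = 360, giving z = -4.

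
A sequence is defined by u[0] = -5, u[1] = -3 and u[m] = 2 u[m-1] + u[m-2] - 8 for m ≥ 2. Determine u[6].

u[2] = 2*(-3) + (-5) - 8 = -19
u[3] = 2*(-19) + (-3) - 8 = -49
u[4] = 2*(-49) + (-19) - 8 = -125
u[5] = 2*(-125) + (-49) - 8 = -307
u[6] = 2*(-307) + (-125) - 8 = -747

-747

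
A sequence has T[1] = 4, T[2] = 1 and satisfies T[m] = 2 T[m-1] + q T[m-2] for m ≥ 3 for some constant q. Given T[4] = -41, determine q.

-5

T[3] = 2 + 4q
T[4] = 4 + 9q
So 4 + 9q = -41, giving q = -5.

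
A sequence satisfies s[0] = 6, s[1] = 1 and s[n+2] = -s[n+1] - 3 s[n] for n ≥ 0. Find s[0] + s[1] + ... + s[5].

s[2] = -1 - 3*6 = -19
s[3] = -(-19) - 3*1 = 16
s[4] = -16 - 3*(-19) = 41
s[5] = -41 - 3*16 = -89
Sum = 6 + 1 + (-19) + 16 + 41 + (-89) = -44

-44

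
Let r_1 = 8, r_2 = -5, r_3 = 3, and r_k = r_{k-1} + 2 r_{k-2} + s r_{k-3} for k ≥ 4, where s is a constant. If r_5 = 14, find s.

r_4 = -7 + 8s
r_5 = -1 + 3s
So -1 + 3s = 14, giving s = 5.

5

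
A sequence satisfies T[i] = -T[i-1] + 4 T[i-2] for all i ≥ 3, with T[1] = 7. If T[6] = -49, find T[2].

Let T[2] = v.
T[3] = 28 - v
T[4] = -28 + 5v
T[5] = 140 - 9v
T[6] = -252 + 29v
So -252 + 29v = -49, giving v = 7.

7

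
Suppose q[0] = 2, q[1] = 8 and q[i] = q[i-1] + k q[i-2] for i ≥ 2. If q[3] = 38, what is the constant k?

q[2] = 8 + 2k
q[3] = 8 + 10k
So 8 + 10k = 38, giving k = 3.

3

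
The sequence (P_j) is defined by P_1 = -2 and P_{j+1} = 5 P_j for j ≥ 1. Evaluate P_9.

-781250

P_2 = 5*(-2) = -10
P_3 = 5*(-10) = -50
P_4 = 5*(-50) = -250
P_5 = 5*(-250) = -1250
P_6 = 5*(-1250) = -6250
P_7 = 5*(-6250) = -31250
P_8 = 5*(-31250) = -156250
P_9 = 5*(-156250) = -781250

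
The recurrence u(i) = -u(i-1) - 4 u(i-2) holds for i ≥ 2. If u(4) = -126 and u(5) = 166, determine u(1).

Rearranging, u(i-2) = (u(i) + u(i-1)) / -4.
u(3) = (166 + (-126)) / -4 = 40/-4 = -10
u(2) = (-126 + (-10)) / -4 = -136/-4 = 34
u(1) = (-10 + 34) / -4 = 24/-4 = -6

-6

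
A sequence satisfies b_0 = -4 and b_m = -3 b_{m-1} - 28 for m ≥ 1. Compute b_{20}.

The fixed point is -28/(1 + 3) = -7, so b_m + 7 = -3(b_{m-1} + 7).
Hence b_m = 3·(-3)^m - 7.
b_{20} = 3·(-3)^{20} - 7 = 3·3486784401 - 7 = 10460353196.

10460353196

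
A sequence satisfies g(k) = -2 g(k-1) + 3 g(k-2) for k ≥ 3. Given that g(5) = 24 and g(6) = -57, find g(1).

4

Rearranging, g(k-2) = (g(k) + 2 g(k-1)) / 3.
g(4) = (-57 + 2·24) / 3 = -9/3 = -3
g(3) = (24 + 2·(-3)) / 3 = 18/3 = 6
g(2) = (-3 + 2·6) / 3 = 9/3 = 3
g(1) = (6 + 2·3) / 3 = 12/3 = 4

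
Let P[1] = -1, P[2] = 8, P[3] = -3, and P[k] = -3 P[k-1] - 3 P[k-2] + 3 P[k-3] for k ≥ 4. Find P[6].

P[4] = -3(-3) - 3(8) + 3(-1) = -18
P[5] = -3(-18) - 3(-3) + 3(8) = 87
P[6] = -3(87) - 3(-18) + 3(-3) = -216

-216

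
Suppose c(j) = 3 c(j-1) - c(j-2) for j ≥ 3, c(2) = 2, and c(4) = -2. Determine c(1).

6

Let c(1) = v.
c(3) = 6 - v
c(4) = 16 - 3v
So 16 - 3v = -2, giving v = 6.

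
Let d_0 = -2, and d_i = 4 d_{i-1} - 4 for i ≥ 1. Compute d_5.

d_1 = 4·(-2) - 4 = -12
d_2 = 4·(-12) - 4 = -52
d_3 = 4·(-52) - 4 = -212
d_4 = 4·(-212) - 4 = -852
d_5 = 4·(-852) - 4 = -3412

-3412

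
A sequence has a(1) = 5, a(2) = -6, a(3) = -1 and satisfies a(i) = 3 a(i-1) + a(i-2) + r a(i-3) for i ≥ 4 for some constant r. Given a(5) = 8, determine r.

4

a(4) = -9 + 5r
a(5) = -28 + 9r
So -28 + 9r = 8, giving r = 4.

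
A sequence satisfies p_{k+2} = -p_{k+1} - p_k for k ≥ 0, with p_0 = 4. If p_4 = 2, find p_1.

Let p_1 = w.
p_2 = -4 - w
p_3 = 4
p_4 = w
So w = 2, giving w = 2.

2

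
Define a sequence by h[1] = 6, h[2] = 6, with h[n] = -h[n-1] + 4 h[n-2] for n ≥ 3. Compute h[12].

-24762

h[3] = -6 + 4*6 = 18
h[4] = -18 + 4*6 = 6
h[5] = -6 + 4*18 = 66
h[6] = -66 + 4*6 = -42
h[7] = -(-42) + 4*66 = 306
h[8] = -306 + 4*(-42) = -474
h[9] = -(-474) + 4*306 = 1698
h[10] = -1698 + 4*(-474) = -3594
h[11] = -(-3594) + 4*1698 = 10386
h[12] = -10386 + 4*(-3594) = -24762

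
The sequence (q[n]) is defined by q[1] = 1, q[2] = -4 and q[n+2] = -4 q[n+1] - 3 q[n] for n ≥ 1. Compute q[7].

q[3] = -4·(-4) - 3·1 = 13
q[4] = -4·13 - 3·(-4) = -40
q[5] = -4·(-40) - 3·13 = 121
q[6] = -4·121 - 3·(-40) = -364
q[7] = -4·(-364) - 3·121 = 1093

1093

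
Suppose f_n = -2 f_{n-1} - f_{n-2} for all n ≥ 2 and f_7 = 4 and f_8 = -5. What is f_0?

Rearranging, f_{n-2} = -(f_n + 2 f_{n-1}).
f_6 = -(-5 + 2*4) = -3
f_5 = -(4 + 2*(-3)) = 2
f_4 = -(-3 + 2*2) = -1
f_3 = -(2 + 2*(-1)) = 0
f_2 = -(-1 + 2*0) = 1
f_1 = -(0 + 2*1) = -2
f_0 = -(1 + 2*(-2)) = 3

3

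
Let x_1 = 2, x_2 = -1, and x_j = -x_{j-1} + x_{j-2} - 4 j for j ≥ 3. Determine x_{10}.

24

x_3 = -(-1) + 2 - 12 = -9
x_4 = -(-9) + (-1) - 16 = -8
x_5 = -(-8) + (-9) - 20 = -21
x_6 = -(-21) + (-8) - 24 = -11
x_7 = -(-11) + (-21) - 28 = -38
x_8 = -(-38) + (-11) - 32 = -5
x_9 = -(-5) + (-38) - 36 = -69
x_{10} = -(-69) + (-5) - 40 = 24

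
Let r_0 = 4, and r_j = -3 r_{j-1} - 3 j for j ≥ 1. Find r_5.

-1113

r_1 = -3(4) - 3 = -15
r_2 = -3(-15) - 6 = 39
r_3 = -3(39) - 9 = -126
r_4 = -3(-126) - 12 = 366
r_5 = -3(366) - 15 = -1113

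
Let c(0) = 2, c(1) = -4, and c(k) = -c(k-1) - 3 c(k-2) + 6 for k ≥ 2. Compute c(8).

-212

c(2) = -(-4) - 3(2) + 6 = 4
c(3) = -4 - 3(-4) + 6 = 14
c(4) = -14 - 3(4) + 6 = -20
c(5) = -(-20) - 3(14) + 6 = -16
c(6) = -(-16) - 3(-20) + 6 = 82
c(7) = -82 - 3(-16) + 6 = -28
c(8) = -(-28) - 3(82) + 6 = -212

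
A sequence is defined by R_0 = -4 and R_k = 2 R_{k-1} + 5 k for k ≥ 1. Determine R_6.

R_1 = 2(-4) + 5 = -3
R_2 = 2(-3) + 10 = 4
R_3 = 2(4) + 15 = 23
R_4 = 2(23) + 20 = 66
R_5 = 2(66) + 25 = 157
R_6 = 2(157) + 30 = 344

344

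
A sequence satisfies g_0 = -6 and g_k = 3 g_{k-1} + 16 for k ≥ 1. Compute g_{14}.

The fixed point is 16/(1 - 3) = -8, so g_k + 8 = 3(g_{k-1} + 8).
Hence g_k = 2·3^k - 8.
g_{14} = 2·3^{14} - 8 = 2·4782969 - 8 = 9565930.

9565930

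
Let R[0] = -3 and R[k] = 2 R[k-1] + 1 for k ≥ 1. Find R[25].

The fixed point is 1/(1 - 2) = -1, so R[k] + 1 = 2(R[k-1] + 1).
Hence R[k] = -2·2^k - 1.
R[25] = -2·2^{25} - 1 = -2·33554432 - 1 = -67108865.

-67108865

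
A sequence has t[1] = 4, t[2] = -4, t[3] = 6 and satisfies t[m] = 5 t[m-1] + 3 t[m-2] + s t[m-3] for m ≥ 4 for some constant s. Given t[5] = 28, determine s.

-5

t[4] = 18 + 4s
t[5] = 108 + 16s
So 108 + 16s = 28, giving s = -5.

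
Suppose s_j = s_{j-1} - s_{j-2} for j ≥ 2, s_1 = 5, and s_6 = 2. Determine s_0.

Let s_0 = z.
s_2 = 5 - z
s_3 = -z
s_4 = -5
s_5 = -5 + z
s_6 = z
So z = 2, giving z = 2.

2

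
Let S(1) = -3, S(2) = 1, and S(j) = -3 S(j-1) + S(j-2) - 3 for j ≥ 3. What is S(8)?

S(3) = -3·1 + (-3) - 3 = -9
S(4) = -3·(-9) + 1 - 3 = 25
S(5) = -3·25 + (-9) - 3 = -87
S(6) = -3·(-87) + 25 - 3 = 283
S(7) = -3·283 + (-87) - 3 = -939
S(8) = -3·(-939) + 283 - 3 = 3097

3097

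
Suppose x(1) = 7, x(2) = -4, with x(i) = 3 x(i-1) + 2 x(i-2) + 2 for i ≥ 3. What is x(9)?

4468

x(3) = 3(-4) + 2(7) + 2 = 4
x(4) = 3(4) + 2(-4) + 2 = 6
x(5) = 3(6) + 2(4) + 2 = 28
x(6) = 3(28) + 2(6) + 2 = 98
x(7) = 3(98) + 2(28) + 2 = 352
x(8) = 3(352) + 2(98) + 2 = 1254
x(9) = 3(1254) + 2(352) + 2 = 4468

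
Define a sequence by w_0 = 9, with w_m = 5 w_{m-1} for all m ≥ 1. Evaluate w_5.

28125

w_1 = 5(9) = 45
w_2 = 5(45) = 225
w_3 = 5(225) = 1125
w_4 = 5(1125) = 5625
w_5 = 5(5625) = 28125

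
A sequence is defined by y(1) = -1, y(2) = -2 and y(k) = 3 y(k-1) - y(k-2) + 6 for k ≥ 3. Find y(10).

5395

y(3) = 3·(-2) - (-1) + 6 = 1
y(4) = 3·1 - (-2) + 6 = 11
y(5) = 3·11 - 1 + 6 = 38
y(6) = 3·38 - 11 + 6 = 109
y(7) = 3·109 - 38 + 6 = 295
y(8) = 3·295 - 109 + 6 = 782
y(9) = 3·782 - 295 + 6 = 2057
y(10) = 3·2057 - 782 + 6 = 5395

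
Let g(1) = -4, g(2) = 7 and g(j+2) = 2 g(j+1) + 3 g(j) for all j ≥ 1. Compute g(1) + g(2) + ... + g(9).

7376

g(3) = 2*7 + 3*(-4) = 2
g(4) = 2*2 + 3*7 = 25
g(5) = 2*25 + 3*2 = 56
g(6) = 2*56 + 3*25 = 187
g(7) = 2*187 + 3*56 = 542
g(8) = 2*542 + 3*187 = 1645
g(9) = 2*1645 + 3*542 = 4916
Sum = (-4) + 7 + 2 + 25 + 56 + 187 + 542 + 1645 + 4916 = 7376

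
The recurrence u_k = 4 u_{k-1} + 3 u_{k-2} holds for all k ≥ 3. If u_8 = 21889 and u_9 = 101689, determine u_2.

7

Rearranging, u_{k-2} = (u_k - 4 u_{k-1}) / 3.
u_7 = (101689 - 4*21889) / 3 = 14133/3 = 4711
u_6 = (21889 - 4*4711) / 3 = 3045/3 = 1015
u_5 = (4711 - 4*1015) / 3 = 651/3 = 217
u_4 = (1015 - 4*217) / 3 = 147/3 = 49
u_3 = (217 - 4*49) / 3 = 21/3 = 7
u_2 = (49 - 4*7) / 3 = 21/3 = 7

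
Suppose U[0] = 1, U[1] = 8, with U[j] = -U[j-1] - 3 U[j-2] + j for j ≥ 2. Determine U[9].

-630

U[2] = -8 - 3·1 + 2 = -9
U[3] = -(-9) - 3·8 + 3 = -12
U[4] = -(-12) - 3·(-9) + 4 = 43
U[5] = -43 - 3·(-12) + 5 = -2
U[6] = -(-2) - 3·43 + 6 = -121
U[7] = -(-121) - 3·(-2) + 7 = 134
U[8] = -134 - 3·(-121) + 8 = 237
U[9] = -237 - 3·134 + 9 = -630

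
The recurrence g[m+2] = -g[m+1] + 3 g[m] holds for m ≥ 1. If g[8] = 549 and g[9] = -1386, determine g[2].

Rearranging, g[m-2] = (g[m] + g[m-1]) / 3.
g[7] = (-1386 + 549) / 3 = -837/3 = -279
g[6] = (549 + (-279)) / 3 = 270/3 = 90
g[5] = (-279 + 90) / 3 = -189/3 = -63
g[4] = (90 + (-63)) / 3 = 27/3 = 9
g[3] = (-63 + 9) / 3 = -54/3 = -18
g[2] = (9 + (-18)) / 3 = -9/3 = -3

-3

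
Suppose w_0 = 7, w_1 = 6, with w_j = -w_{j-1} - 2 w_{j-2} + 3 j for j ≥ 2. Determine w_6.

-4

w_2 = -6 - 2(7) + 6 = -14
w_3 = -(-14) - 2(6) + 9 = 11
w_4 = -11 - 2(-14) + 12 = 29
w_5 = -29 - 2(11) + 15 = -36
w_6 = -(-36) - 2(29) + 18 = -4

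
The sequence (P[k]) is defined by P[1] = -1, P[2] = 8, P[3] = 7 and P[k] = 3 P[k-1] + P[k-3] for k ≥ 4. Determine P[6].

P[4] = 3*7 + (-1) = 20
P[5] = 3*20 + 8 = 68
P[6] = 3*68 + 7 = 211

211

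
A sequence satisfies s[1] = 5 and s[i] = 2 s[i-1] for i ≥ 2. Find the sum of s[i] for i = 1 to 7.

635

s[2] = 2·5 = 10
s[3] = 2·10 = 20
s[4] = 2·20 = 40
s[5] = 2·40 = 80
s[6] = 2·80 = 160
s[7] = 2·160 = 320
Sum = 5 + 10 + 20 + 40 + 80 + 160 + 320 = 635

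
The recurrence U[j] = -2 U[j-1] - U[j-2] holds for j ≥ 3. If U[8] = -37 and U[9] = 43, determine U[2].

Rearranging, U[j-2] = -(U[j] + 2 U[j-1]).
U[7] = -(43 + 2*(-37)) = 31
U[6] = -(-37 + 2*31) = -25
U[5] = -(31 + 2*(-25)) = 19
U[4] = -(-25 + 2*19) = -13
U[3] = -(19 + 2*(-13)) = 7
U[2] = -(-13 + 2*7) = -1

-1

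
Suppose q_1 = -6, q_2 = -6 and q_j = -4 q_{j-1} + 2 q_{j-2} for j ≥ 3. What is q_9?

q_3 = -4·(-6) + 2·(-6) = 12
q_4 = -4·12 + 2·(-6) = -60
q_5 = -4·(-60) + 2·12 = 264
q_6 = -4·264 + 2·(-60) = -1176
q_7 = -4·(-1176) + 2·264 = 5232
q_8 = -4·5232 + 2·(-1176) = -23280
q_9 = -4·(-23280) + 2·5232 = 103584

103584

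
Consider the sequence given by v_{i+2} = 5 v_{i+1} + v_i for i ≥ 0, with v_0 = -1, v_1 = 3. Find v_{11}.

38576728

v_2 = 5*3 + (-1) = 14
v_3 = 5*14 + 3 = 73
v_4 = 5*73 + 14 = 379
v_5 = 5*379 + 73 = 1968
v_6 = 5*1968 + 379 = 10219
v_7 = 5*10219 + 1968 = 53063
v_8 = 5*53063 + 10219 = 275534
v_9 = 5*275534 + 53063 = 1430733
v_{10} = 5*1430733 + 275534 = 7429199
v_{11} = 5*7429199 + 1430733 = 38576728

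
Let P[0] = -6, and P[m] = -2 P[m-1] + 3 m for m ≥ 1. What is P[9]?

3423

P[1] = -2(-6) + 3 = 15
P[2] = -2(15) + 6 = -24
P[3] = -2(-24) + 9 = 57
P[4] = -2(57) + 12 = -102
P[5] = -2(-102) + 15 = 219
P[6] = -2(219) + 18 = -420
P[7] = -2(-420) + 21 = 861
P[8] = -2(861) + 24 = -1698
P[9] = -2(-1698) + 27 = 3423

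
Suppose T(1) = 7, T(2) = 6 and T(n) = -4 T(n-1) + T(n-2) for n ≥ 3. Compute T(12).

7661594

T(3) = -4(6) + 7 = -17
T(4) = -4(-17) + 6 = 74
T(5) = -4(74) + (-17) = -313
T(6) = -4(-313) + 74 = 1326
T(7) = -4(1326) + (-313) = -5617
T(8) = -4(-5617) + 1326 = 23794
T(9) = -4(23794) + (-5617) = -100793
T(10) = -4(-100793) + 23794 = 426966
T(11) = -4(426966) + (-100793) = -1808657
T(12) = -4(-1808657) + 426966 = 7661594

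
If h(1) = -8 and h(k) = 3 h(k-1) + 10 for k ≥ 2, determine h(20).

The fixed point is 10/(1 - 3) = -5, so h(k) + 5 = 3(h(k-1) + 5).
Hence h(k) = -3·3^{k-1} - 5.
h(20) = -3·3^{19} - 5 = -3·1162261467 - 5 = -3486784406.

-3486784406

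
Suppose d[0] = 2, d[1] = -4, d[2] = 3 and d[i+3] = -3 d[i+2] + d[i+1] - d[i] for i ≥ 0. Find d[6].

589

d[3] = -3·3 + (-4) - 2 = -15
d[4] = -3·(-15) + 3 - (-4) = 52
d[5] = -3·52 + (-15) - 3 = -174
d[6] = -3·(-174) + 52 - (-15) = 589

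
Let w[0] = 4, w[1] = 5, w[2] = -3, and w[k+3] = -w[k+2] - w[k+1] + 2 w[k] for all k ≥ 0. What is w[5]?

w[3] = -(-3) - 5 + 2(4) = 6
w[4] = -6 - (-3) + 2(5) = 7
w[5] = -7 - 6 + 2(-3) = -19

-19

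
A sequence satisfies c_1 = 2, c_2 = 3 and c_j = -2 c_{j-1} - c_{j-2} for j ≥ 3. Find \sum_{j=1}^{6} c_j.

15

c_3 = -2(3) - 2 = -8
c_4 = -2(-8) - 3 = 13
c_5 = -2(13) - (-8) = -18
c_6 = -2(-18) - 13 = 23
Sum = 2 + 3 + (-8) + 13 + (-18) + 23 = 15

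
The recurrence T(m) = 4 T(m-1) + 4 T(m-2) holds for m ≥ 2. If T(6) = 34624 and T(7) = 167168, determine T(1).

Rearranging, T(m-2) = (T(m) - 4 T(m-1)) / 4.
T(5) = (167168 - 4·34624) / 4 = 28672/4 = 7168
T(4) = (34624 - 4·7168) / 4 = 5952/4 = 1488
T(3) = (7168 - 4·1488) / 4 = 1216/4 = 304
T(2) = (1488 - 4·304) / 4 = 272/4 = 68
T(1) = (304 - 4·68) / 4 = 32/4 = 8

8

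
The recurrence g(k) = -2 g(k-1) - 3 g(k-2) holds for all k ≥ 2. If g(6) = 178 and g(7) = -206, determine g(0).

6

Rearranging, g(k-2) = (g(k) + 2 g(k-1)) / -3.
g(5) = (-206 + 2*178) / -3 = 150/-3 = -50
g(4) = (178 + 2*(-50)) / -3 = 78/-3 = -26
g(3) = (-50 + 2*(-26)) / -3 = -102/-3 = 34
g(2) = (-26 + 2*34) / -3 = 42/-3 = -14
g(1) = (34 + 2*(-14)) / -3 = 6/-3 = -2
g(0) = (-14 + 2*(-2)) / -3 = -18/-3 = 6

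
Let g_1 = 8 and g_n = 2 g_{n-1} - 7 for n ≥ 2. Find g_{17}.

65543

The fixed point is -7/(1 - 2) = 7, so g_n - 7 = 2(g_{n-1} - 7).
Hence g_n = 1·2^{n-1} + 7.
g_{17} = 1·2^{16} + 7 = 1·65536 + 7 = 65543.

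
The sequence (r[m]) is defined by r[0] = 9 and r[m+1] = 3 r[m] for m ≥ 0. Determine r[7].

r[1] = 3*9 = 27
r[2] = 3*27 = 81
r[3] = 3*81 = 243
r[4] = 3*243 = 729
r[5] = 3*729 = 2187
r[6] = 3*2187 = 6561
r[7] = 3*6561 = 19683

19683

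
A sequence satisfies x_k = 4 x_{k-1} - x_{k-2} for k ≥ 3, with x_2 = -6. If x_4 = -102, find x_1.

3

Let x_1 = y.
x_3 = -24 - y
x_4 = -90 - 4y
So -90 - 4y = -102, giving y = 3.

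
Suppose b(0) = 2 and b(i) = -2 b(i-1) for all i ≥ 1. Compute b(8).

b(1) = -2·2 = -4
b(2) = -2·(-4) = 8
b(3) = -2·8 = -16
b(4) = -2·(-16) = 32
b(5) = -2·32 = -64
b(6) = -2·(-64) = 128
b(7) = -2·128 = -256
b(8) = -2·(-256) = 512

512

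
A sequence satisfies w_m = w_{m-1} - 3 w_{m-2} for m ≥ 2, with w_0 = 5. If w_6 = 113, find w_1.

8

Let w_1 = x.
w_2 = -15 + x
w_3 = -15 - 2x
w_4 = 30 - 5x
w_5 = 75 + x
w_6 = -15 + 16x
So -15 + 16x = 113, giving x = 8.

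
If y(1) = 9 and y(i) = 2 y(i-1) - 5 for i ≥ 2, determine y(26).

The fixed point is -5/(1 - 2) = 5, so y(i) - 5 = 2(y(i-1) - 5).
Hence y(i) = 4·2^{i-1} + 5.
y(26) = 4·2^{25} + 5 = 4·33554432 + 5 = 134217733.

134217733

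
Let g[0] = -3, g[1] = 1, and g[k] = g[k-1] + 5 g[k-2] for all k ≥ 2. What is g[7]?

g[2] = 1 + 5*(-3) = -14
g[3] = (-14) + 5*1 = -9
g[4] = (-9) + 5*(-14) = -79
g[5] = (-79) + 5*(-9) = -124
g[6] = (-124) + 5*(-79) = -519
g[7] = (-519) + 5*(-124) = -1139

-1139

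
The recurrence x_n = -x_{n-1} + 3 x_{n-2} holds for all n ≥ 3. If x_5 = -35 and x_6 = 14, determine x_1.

Rearranging, x_{n-2} = (x_n + x_{n-1}) / 3.
x_4 = (14 + (-35)) / 3 = -21/3 = -7
x_3 = (-35 + (-7)) / 3 = -42/3 = -14
x_2 = (-7 + (-14)) / 3 = -21/3 = -7
x_1 = (-14 + (-7)) / 3 = -21/3 = -7

-7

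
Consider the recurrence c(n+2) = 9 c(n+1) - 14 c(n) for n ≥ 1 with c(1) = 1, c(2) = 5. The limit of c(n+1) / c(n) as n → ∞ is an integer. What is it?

The characteristic equation is r^2 - 9r + 14 = 0, which factors as (r - 7)(r - 2) = 0.
So the roots are 7 and 2. Since |7| > |2| and the coefficient of 7^n is non-zero, the ratio tends to 7.

7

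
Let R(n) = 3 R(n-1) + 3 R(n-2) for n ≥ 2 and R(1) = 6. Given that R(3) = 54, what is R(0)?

Let R(0) = w.
R(2) = 18 + 3w
R(3) = 72 + 9w
So 72 + 9w = 54, giving w = -2.

-2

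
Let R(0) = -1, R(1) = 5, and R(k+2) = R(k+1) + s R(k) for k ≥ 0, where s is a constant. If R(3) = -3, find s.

-2

R(2) = 5 - s
R(3) = 5 + 4s
So 5 + 4s = -3, giving s = -2.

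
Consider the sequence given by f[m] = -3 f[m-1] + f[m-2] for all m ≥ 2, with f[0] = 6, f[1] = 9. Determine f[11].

f[2] = -3·9 + 6 = -21
f[3] = -3·(-21) + 9 = 72
f[4] = -3·72 + (-21) = -237
f[5] = -3·(-237) + 72 = 783
f[6] = -3·783 + (-237) = -2586
f[7] = -3·(-2586) + 783 = 8541
f[8] = -3·8541 + (-2586) = -28209
f[9] = -3·(-28209) + 8541 = 93168
f[10] = -3·93168 + (-28209) = -307713
f[11] = -3·(-307713) + 93168 = 1016307

1016307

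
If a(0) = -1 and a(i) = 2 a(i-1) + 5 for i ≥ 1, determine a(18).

1048571

The fixed point is 5/(1 - 2) = -5, so a(i) + 5 = 2(a(i-1) + 5).
Hence a(i) = 4·2^i - 5.
a(18) = 4·2^{18} - 5 = 4·262144 - 5 = 1048571.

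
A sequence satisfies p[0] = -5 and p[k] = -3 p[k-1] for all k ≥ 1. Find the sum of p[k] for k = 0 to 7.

p[1] = -3·(-5) = 15
p[2] = -3·15 = -45
p[3] = -3·(-45) = 135
p[4] = -3·135 = -405
p[5] = -3·(-405) = 1215
p[6] = -3·1215 = -3645
p[7] = -3·(-3645) = 10935
Sum = (-5) + 15 + (-45) + 135 + (-405) + 1215 + (-3645) + 10935 = 8200

8200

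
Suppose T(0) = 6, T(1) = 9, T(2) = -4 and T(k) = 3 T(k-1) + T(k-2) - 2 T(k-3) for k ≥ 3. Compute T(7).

-2057

T(3) = 3(-4) + 9 - 2(6) = -15
T(4) = 3(-15) + (-4) - 2(9) = -67
T(5) = 3(-67) + (-15) - 2(-4) = -208
T(6) = 3(-208) + (-67) - 2(-15) = -661
T(7) = 3(-661) + (-208) - 2(-67) = -2057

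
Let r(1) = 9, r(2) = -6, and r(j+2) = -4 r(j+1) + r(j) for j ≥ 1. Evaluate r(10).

-797910

r(3) = -4·(-6) + 9 = 33
r(4) = -4·33 + (-6) = -138
r(5) = -4·(-138) + 33 = 585
r(6) = -4·585 + (-138) = -2478
r(7) = -4·(-2478) + 585 = 10497
r(8) = -4·10497 + (-2478) = -44466
r(9) = -4·(-44466) + 10497 = 188361
r(10) = -4·188361 + (-44466) = -797910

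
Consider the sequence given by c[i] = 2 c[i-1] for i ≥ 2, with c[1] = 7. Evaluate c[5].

c[2] = 2·7 = 14
c[3] = 2·14 = 28
c[4] = 2·28 = 56
c[5] = 2·56 = 112

112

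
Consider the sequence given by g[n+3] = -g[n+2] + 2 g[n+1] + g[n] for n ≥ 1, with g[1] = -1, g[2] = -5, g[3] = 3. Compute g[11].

g[4] = -3 + 2*(-5) + (-1) = -14
g[5] = -(-14) + 2*3 + (-5) = 15
g[6] = -15 + 2*(-14) + 3 = -40
g[7] = -(-40) + 2*15 + (-14) = 56
g[8] = -56 + 2*(-40) + 15 = -121
g[9] = -(-121) + 2*56 + (-40) = 193
g[10] = -193 + 2*(-121) + 56 = -379
g[11] = -(-379) + 2*193 + (-121) = 644

644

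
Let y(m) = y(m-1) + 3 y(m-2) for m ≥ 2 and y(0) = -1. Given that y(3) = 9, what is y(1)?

Let y(1) = v.
y(2) = -3 + v
y(3) = -3 + 4v
So -3 + 4v = 9, giving v = 3.

3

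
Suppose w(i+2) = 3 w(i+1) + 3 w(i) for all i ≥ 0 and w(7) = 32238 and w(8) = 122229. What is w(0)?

9

Rearranging, w(i-2) = (w(i) - 3 w(i-1)) / 3.
w(6) = (122229 - 3(32238)) / 3 = 25515/3 = 8505
w(5) = (32238 - 3(8505)) / 3 = 6723/3 = 2241
w(4) = (8505 - 3(2241)) / 3 = 1782/3 = 594
w(3) = (2241 - 3(594)) / 3 = 459/3 = 153
w(2) = (594 - 3(153)) / 3 = 135/3 = 45
w(1) = (153 - 3(45)) / 3 = 18/3 = 6
w(0) = (45 - 3(6)) / 3 = 27/3 = 9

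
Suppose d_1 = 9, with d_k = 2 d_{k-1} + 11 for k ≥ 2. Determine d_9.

5109

d_2 = 2·9 + 11 = 29
d_3 = 2·29 + 11 = 69
d_4 = 2·69 + 11 = 149
d_5 = 2·149 + 11 = 309
d_6 = 2·309 + 11 = 629
d_7 = 2·629 + 11 = 1269
d_8 = 2·1269 + 11 = 2549
d_9 = 2·2549 + 11 = 5109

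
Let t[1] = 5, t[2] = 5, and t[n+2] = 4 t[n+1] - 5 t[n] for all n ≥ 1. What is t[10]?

t[3] = 4(5) - 5(5) = -5
t[4] = 4(-5) - 5(5) = -45
t[5] = 4(-45) - 5(-5) = -155
t[6] = 4(-155) - 5(-45) = -395
t[7] = 4(-395) - 5(-155) = -805
t[8] = 4(-805) - 5(-395) = -1245
t[9] = 4(-1245) - 5(-805) = -955
t[10] = 4(-955) - 5(-1245) = 2405

2405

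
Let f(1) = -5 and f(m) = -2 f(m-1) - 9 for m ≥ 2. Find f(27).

-134217731

The fixed point is -9/(1 + 2) = -3, so f(m) + 3 = -2(f(m-1) + 3).
Hence f(m) = -2·(-2)^{m-1} - 3.
f(27) = -2·(-2)^{26} - 3 = -2·67108864 - 3 = -134217731.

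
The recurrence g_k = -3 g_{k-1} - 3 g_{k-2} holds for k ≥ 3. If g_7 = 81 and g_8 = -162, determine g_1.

Rearranging, g_{k-2} = (g_k + 3 g_{k-1}) / -3.
g_6 = (-162 + 3*81) / -3 = 81/-3 = -27
g_5 = (81 + 3*(-27)) / -3 = 0/-3 = 0
g_4 = (-27 + 3*0) / -3 = -27/-3 = 9
g_3 = (0 + 3*9) / -3 = 27/-3 = -9
g_2 = (9 + 3*(-9)) / -3 = -18/-3 = 6
g_1 = (-9 + 3*6) / -3 = 9/-3 = -3

-3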